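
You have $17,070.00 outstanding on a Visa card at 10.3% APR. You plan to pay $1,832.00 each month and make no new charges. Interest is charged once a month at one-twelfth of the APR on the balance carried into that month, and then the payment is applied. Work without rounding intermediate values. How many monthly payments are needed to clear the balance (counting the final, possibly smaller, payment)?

Monthly rate r = 10.3%/12 = 0.858333% = 0.00858333.
Recurrence: B ← B·(1+r) − $1,832.00.
Month 1: interest $146.52; balance after payment $15,384.52.
Month 2: interest $132.05; balance after payment $13,684.57.
Closed form: n = −ln(1 − rB₀/P)/ln(1+r) = −ln(0.92002)/ln(1.00858) ≈ 9.753, so the balance reaches zero during payment 10.

10 months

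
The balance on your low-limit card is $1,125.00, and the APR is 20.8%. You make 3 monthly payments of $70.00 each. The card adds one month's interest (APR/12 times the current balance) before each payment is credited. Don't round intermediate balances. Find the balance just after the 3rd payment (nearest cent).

$970.86

Monthly rate r = 20.8%/12 = 1.73333% = 0.0173333.
Each month: B ← B·(1+r) − $70.00.
Month 1: interest $19.50; balance after payment $1,074.50.
Month 2: interest $18.62; balance after payment $1,023.12.
Month 3: interest $17.73; balance after payment $970.86.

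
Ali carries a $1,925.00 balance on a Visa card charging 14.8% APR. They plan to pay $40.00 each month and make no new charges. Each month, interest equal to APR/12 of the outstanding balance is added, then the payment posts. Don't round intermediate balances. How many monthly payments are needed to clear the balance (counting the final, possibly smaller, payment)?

Monthly rate r = 14.8%/12 = 1.23333% = 0.0123333.
Recurrence: B ← B·(1+r) − $40.00.
Month 1: interest $23.74; balance after payment $1,908.74.
Month 2: interest $23.54; balance after payment $1,892.28.
Closed form: n = −ln(1 − rB₀/P)/ln(1+r) = −ln(0.40646)/ln(1.01233) ≈ 73.444, so the balance reaches zero during payment 74.

74 months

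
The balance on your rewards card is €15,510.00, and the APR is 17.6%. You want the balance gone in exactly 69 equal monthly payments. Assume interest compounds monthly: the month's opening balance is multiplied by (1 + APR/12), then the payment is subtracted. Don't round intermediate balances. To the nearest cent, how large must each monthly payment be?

Monthly rate r = 17.6%/12 = 1.46667% = 0.0146667.
Level-payment amortization: P = B₀·r / (1 − (1+r)^(−n)) = 15510.00·0.0146667 / (1 − 1.01467^(−69)).
Denominator 1 − (1+r)^(−69) = 0.633827389.
P = 227.48 / 0.633827389 ≈ 358.90.

€358.90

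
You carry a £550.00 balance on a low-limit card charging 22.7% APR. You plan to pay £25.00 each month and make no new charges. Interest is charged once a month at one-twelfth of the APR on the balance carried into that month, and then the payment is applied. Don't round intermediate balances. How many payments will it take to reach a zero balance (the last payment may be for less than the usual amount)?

Monthly rate r = 22.7%/12 = 1.89167% = 0.0189167.
Recurrence: B ← B·(1+r) − £25.00.
Month 1: interest £10.40; balance after payment £535.40.
Month 2: interest £10.13; balance after payment £520.53.
Closed form: n = −ln(1 − rB₀/P)/ln(1+r) = −ln(0.58383)/ln(1.01892) ≈ 28.716, so the balance reaches zero during payment 29.

29 payments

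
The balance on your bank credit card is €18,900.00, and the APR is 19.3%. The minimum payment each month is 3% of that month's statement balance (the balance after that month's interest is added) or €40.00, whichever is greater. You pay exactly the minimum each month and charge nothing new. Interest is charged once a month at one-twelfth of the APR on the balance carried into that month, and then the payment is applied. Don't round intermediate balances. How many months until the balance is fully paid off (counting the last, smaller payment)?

Monthly rate r = 19.3%/12 = 1.60833% = 0.0160833.
While 3% of the post-interest balance exceeds €40.00, each month B ← (B·(1+r))·(1 − 0.03), i.e. B shrinks by the factor (1+r)·0.97 = 0.9856.
This holds for months 1–184. Entering month 185 the balance is €1,310.56; 3% of the post-interest balance is now below €40.00, so the flat €40.00 minimum applies from here.
From month 185 a fixed €40.00 at rate r clears €1,310.56 in 47 more payments. Total: 184 + 47 = 231 months.

231 months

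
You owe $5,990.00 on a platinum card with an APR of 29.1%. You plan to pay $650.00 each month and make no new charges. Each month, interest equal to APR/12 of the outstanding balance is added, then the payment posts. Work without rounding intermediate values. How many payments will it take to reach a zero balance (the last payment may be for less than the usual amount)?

11 payments

Monthly rate r = 29.1%/12 = 2.425% = 0.02425.
Recurrence: B ← B·(1+r) − $650.00.
Month 1: interest $145.26; balance after payment $5,485.26.
Month 2: interest $133.02; balance after payment $4,968.27.
Closed form: n = −ln(1 − rB₀/P)/ln(1+r) = −ln(0.77653)/ln(1.02425) ≈ 10.556, so the balance reaches zero during payment 11.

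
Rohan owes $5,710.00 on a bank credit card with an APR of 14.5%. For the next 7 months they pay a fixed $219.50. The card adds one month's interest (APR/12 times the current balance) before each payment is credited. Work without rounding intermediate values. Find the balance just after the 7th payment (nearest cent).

$4,617.50

Monthly rate r = 14.5%/12 = 1.20833% = 0.0120833.
Each month: B ← B·(1+r) − $219.50.
Month 1: interest $69.00; balance after payment $5,559.50.
Month 2: interest $67.18; balance after payment $5,407.17.
Month 3: interest $65.34; balance after payment $5,253.01.
Month 4: interest $63.47; balance after payment $5,096.98.
Month 5: interest $61.59; balance after payment $4,939.07.
Month 6: interest $59.68; balance after payment $4,779.25.
Month 7: interest $57.75; balance after payment $4,617.50.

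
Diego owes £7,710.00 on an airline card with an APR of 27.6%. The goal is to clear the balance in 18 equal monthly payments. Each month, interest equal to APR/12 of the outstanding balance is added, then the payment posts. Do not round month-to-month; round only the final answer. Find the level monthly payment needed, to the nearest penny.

£527.94

Monthly rate r = 27.6%/12 = 2.3% = 0.023.
Level-payment amortization: P = B₀·r / (1 − (1+r)^(−n)) = 7710.00·0.023 / (1 − 1.023^(−18)).
Denominator 1 − (1+r)^(−18) = 0.335892182.
P = 177.33 / 0.335892182 ≈ 527.94.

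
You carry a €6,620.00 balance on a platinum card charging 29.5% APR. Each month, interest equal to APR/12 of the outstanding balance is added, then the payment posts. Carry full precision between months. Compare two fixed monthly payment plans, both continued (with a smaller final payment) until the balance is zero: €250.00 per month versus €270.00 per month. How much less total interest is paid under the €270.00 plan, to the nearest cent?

Monthly rate r = 29.5%/12 = 2.45833% = 0.0245833.
At €250.00/mo: n = ⌈−ln(1 − rB₀/P)/ln(1+r)⌉ = 44 payments (last €86.01); total interest = total paid − €6,620.00 = €4,216.01.
At €270.00/mo: 39 payments (last €3.52); total interest €3,643.52.
Interest saved = €4,216.01 − €3,643.52 = €572.49.

€572.49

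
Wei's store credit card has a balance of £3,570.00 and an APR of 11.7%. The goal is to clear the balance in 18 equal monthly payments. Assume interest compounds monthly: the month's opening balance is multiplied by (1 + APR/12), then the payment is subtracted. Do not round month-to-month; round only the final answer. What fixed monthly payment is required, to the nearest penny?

£217.21

Monthly rate r = 11.7%/12 = 0.975% = 0.00975.
Level-payment amortization: P = B₀·r / (1 − (1+r)^(−n)) = 3570.00·0.00975 / (1 − 1.00975^(−18)).
Denominator 1 − (1+r)^(−18) = 0.160249083.
P = 34.8075 / 0.160249083 ≈ 217.21.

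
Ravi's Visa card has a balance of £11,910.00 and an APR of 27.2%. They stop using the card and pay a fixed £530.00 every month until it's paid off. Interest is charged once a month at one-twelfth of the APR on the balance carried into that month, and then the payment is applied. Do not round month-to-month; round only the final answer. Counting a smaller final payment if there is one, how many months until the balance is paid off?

Monthly rate r = 27.2%/12 = 2.26667% = 0.0226667.
Recurrence: B ← B·(1+r) − £530.00.
Month 1: interest £269.96; balance after payment £11,649.96.
Month 2: interest £264.07; balance after payment £11,384.03.
Closed form: n = −ln(1 − rB₀/P)/ln(1+r) = −ln(0.49064)/ln(1.02267) ≈ 31.768, so the balance reaches zero during payment 32.

32 payments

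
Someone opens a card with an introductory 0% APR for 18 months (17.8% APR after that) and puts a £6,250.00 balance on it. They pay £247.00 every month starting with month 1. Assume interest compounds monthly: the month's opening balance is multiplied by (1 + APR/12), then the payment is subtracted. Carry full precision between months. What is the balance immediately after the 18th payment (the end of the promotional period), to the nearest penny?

Promo months 1–18 at r₀ = 0%/12 = 0; months 19+ at r₁ = 17.8%/12 = 0.0148333.
After month 18 (no interest yet): B = £6,250.00 − 18·£247.00 = £1,804.00.

£1,804.00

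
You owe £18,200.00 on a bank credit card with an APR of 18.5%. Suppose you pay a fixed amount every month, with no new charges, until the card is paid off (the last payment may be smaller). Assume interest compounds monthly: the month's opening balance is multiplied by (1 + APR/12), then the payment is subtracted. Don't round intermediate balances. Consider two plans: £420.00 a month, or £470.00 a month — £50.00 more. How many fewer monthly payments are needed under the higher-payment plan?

13 fewer payments

Monthly rate r = 18.5%/12 = 1.54167% = 0.0154167.
At £420.00/mo: n = ⌈−ln(1 − rB₀/P)/ln(1+r)⌉ = 73 payments (last £34.75); total interest = total paid − £18,200.00 = £12,074.75.
At £470.00/mo: 60 payments (last £189.50); total interest £9,719.50.
Payments saved = 73 − 60 = 13.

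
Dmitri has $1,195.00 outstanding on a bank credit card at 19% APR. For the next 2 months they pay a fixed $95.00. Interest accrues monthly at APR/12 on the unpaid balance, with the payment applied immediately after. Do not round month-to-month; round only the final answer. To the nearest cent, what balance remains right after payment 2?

Monthly rate r = 19%/12 = 1.58333% = 0.0158333.
Each month: B ← B·(1+r) − $95.00.
Month 1: interest $18.92; balance after payment $1,118.92.
Month 2: interest $17.72; balance after payment $1,041.64.

$1,041.64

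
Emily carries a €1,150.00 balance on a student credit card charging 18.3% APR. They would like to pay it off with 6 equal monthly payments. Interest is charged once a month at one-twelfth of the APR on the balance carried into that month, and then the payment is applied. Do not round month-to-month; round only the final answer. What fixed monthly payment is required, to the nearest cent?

Monthly rate r = 18.3%/12 = 1.525% = 0.01525.
Level-payment amortization: P = B₀·r / (1 − (1+r)^(−n)) = 1150.00·0.01525 / (1 − 1.01525^(−6)).
Denominator 1 − (1+r)^(−6) = 0.0868081833.
P = 17.5375 / 0.0868081833 ≈ 202.03.

€202.03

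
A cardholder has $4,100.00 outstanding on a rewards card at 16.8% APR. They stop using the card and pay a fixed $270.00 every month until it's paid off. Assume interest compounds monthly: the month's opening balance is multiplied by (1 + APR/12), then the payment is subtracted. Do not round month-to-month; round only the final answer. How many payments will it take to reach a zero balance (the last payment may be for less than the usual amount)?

Monthly rate r = 16.8%/12 = 1.4% = 0.014.
Recurrence: B ← B·(1+r) − $270.00.
Month 1: interest $57.40; balance after payment $3,887.40.
Month 2: interest $54.42; balance after payment $3,671.82.
Closed form: n = −ln(1 − rB₀/P)/ln(1+r) = −ln(0.78741)/ln(1.014) ≈ 17.191, so the balance reaches zero during payment 18.

18 payments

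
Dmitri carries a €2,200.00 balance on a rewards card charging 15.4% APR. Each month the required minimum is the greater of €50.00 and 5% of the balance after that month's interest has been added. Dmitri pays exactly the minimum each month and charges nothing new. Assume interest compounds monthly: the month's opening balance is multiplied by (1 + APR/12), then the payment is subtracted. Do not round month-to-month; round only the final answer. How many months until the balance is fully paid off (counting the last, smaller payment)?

44 months

Monthly rate r = 15.4%/12 = 1.28333% = 0.0128333.
While 5% of the post-interest balance exceeds €50.00, each month B ← (B·(1+r))·(1 − 0.05), i.e. B shrinks by the factor (1+r)·0.95 = 0.96219.
This holds for months 1–21. Entering month 22 the balance is €979.30; 5% of the post-interest balance is now below €50.00, so the flat €50.00 minimum applies from here.
From month 22 a fixed €50.00 at rate r clears €979.30 in 23 more payments. Total: 21 + 23 = 44 months.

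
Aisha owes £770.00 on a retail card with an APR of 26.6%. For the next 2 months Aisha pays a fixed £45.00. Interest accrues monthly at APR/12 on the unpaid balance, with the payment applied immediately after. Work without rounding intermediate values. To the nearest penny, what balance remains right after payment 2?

Monthly rate r = 26.6%/12 = 2.21667% = 0.0221667.
Each month: B ← B·(1+r) − £45.00.
Month 1: interest £17.07; balance after payment £742.07.
Month 2: interest £16.45; balance after payment £713.52.

£713.52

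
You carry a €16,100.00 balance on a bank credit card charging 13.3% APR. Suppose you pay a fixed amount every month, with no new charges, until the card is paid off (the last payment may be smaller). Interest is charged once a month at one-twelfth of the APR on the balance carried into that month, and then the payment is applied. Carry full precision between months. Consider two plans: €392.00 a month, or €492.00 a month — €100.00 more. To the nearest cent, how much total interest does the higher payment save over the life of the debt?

€1,491.33

Monthly rate r = 13.3%/12 = 1.10833% = 0.0110833.
At €392.00/mo: n = ⌈−ln(1 − rB₀/P)/ln(1+r)⌉ = 56 payments (last €40.09); total interest = total paid − €16,100.00 = €5,500.09.
At €492.00/mo: 41 payments (last €428.76); total interest €4,008.76.
Interest saved = €5,500.09 − €4,008.76 = €1,491.33.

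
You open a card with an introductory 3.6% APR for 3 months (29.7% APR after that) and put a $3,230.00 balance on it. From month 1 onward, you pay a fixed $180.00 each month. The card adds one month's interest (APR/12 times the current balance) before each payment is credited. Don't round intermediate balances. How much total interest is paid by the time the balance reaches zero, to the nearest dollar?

Promo months 1–3 at r₀ = 3.6%/12 = 0.003; months 4+ at r₁ = 29.7%/12 = 0.02475.
After month 3: iterate B ← B·(1+r₀) − $180.00 for 3 months → $2,717.54.
Then at r₁ with $180.00/mo: n₂ = −ln(1 − r₁·B/P)/ln(1+r₁) ≈ 19.14 → 20 more payments.
Total paid = 22·$180.00 + $24.84 = $3,984.84; interest = $3,984.84 − $3,230.00 = $754.84.

$755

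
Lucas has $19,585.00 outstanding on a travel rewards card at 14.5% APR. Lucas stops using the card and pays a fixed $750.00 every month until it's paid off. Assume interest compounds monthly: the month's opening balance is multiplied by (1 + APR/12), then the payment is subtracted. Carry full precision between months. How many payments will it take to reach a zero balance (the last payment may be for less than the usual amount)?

Monthly rate r = 14.5%/12 = 1.20833% = 0.0120833.
Recurrence: B ← B·(1+r) − $750.00.
Month 1: interest $236.65; balance after payment $19,071.65.
Month 2: interest $230.45; balance after payment $18,552.10.
Closed form: n = −ln(1 − rB₀/P)/ln(1+r) = −ln(0.68446)/ln(1.01208) ≈ 31.565, so the balance reaches zero during payment 32.

32 payments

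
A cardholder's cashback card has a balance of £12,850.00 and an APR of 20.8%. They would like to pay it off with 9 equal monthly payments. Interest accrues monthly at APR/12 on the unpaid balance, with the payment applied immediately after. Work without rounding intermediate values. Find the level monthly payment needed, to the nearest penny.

Monthly rate r = 20.8%/12 = 1.73333% = 0.0173333.
Level-payment amortization: P = B₀·r / (1 − (1+r)^(−n)) = 12850.00·0.0173333 / (1 − 1.01733^(−9)).
Denominator 1 − (1+r)^(−9) = 0.143296524.
P = 222.733 / 0.143296524 ≈ 1554.35.

£1,554.35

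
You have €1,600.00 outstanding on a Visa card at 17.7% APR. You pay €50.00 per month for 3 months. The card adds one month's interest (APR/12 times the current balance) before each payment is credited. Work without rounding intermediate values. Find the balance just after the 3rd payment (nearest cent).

Monthly rate r = 17.7%/12 = 1.475% = 0.01475.
Each month: B ← B·(1+r) − €50.00.
Month 1: interest €23.60; balance after payment €1,573.60.
Month 2: interest €23.21; balance after payment €1,546.81.
Month 3: interest €22.82; balance after payment €1,519.63.

€1,519.63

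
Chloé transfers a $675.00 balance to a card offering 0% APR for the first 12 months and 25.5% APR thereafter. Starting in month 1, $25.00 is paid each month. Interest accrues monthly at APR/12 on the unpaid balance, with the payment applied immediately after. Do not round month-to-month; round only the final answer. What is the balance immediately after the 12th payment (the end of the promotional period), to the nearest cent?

Promo months 1–12 at r₀ = 0%/12 = 0; months 13+ at r₁ = 25.5%/12 = 0.02125.
After month 12 (no interest yet): B = $675.00 − 12·$25.00 = $375.00.

$375.00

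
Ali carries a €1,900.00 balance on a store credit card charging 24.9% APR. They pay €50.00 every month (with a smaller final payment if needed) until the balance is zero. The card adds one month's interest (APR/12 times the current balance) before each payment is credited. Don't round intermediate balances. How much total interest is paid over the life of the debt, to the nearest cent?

Monthly rate r = 24.9%/12 = 2.075% = 0.02075.
Payoff takes n = ⌈−ln(1 − rB₀/P)/ln(1+r)⌉ = ⌈75.643⌉ = 76 payments; the last is €32.27.
Total paid = 75·€50.00 + €32.27 = €3,782.27.
Total interest = total paid − principal = €3,782.27 − €1,900.00 = €1,882.27.

€1,882.27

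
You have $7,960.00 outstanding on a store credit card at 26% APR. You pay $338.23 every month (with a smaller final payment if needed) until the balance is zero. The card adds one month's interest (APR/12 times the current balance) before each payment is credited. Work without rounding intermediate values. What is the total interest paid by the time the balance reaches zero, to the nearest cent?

Monthly rate r = 26%/12 = 2.16667% = 0.0216667.
Payoff takes n = ⌈−ln(1 − rB₀/P)/ln(1+r)⌉ = ⌈33.271⌉ = 34 payments; the last is $92.25.
Total paid = 33·$338.23 + $92.25 = $11,253.84.
Total interest = total paid − principal = $11,253.84 − $7,960.00 = $3,293.84.

$3,293.84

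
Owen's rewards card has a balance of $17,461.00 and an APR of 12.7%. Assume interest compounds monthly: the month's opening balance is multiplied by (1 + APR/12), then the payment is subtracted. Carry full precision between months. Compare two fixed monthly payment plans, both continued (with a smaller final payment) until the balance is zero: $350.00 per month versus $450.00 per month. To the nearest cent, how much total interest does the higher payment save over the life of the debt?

$2,358.17

Monthly rate r = 12.7%/12 = 1.05833% = 0.0105833.
At $350.00/mo: n = ⌈−ln(1 − rB₀/P)/ln(1+r)⌉ = 72 payments (last $109.48); total interest = total paid − $17,461.00 = $7,498.48.
At $450.00/mo: 51 payments (last $101.31); total interest $5,140.31.
Interest saved = $7,498.48 − $5,140.31 = $2,358.17.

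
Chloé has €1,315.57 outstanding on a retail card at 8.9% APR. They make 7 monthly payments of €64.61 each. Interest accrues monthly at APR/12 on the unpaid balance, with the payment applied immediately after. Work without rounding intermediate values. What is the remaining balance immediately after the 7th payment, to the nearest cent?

€922.95

Monthly rate r = 8.9%/12 = 0.741667% = 0.00741667.
Each month: B ← B·(1+r) − €64.61.
Month 1: interest €9.76; balance after payment €1,260.72.
Month 2: interest €9.35; balance after payment €1,205.46.
Month 3: interest €8.94; balance after payment €1,149.79.
Month 4: interest €8.53; balance after payment €1,093.71.
Month 5: interest €8.11; balance after payment €1,037.21.
Month 6: interest €7.69; balance after payment €980.29.
Month 7: interest €7.27; balance after payment €922.95.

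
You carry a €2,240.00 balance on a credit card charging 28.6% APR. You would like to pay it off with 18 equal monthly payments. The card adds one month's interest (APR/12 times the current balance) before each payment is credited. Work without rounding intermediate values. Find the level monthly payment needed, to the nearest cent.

€154.50

Monthly rate r = 28.6%/12 = 2.38333% = 0.0238333.
Level-payment amortization: P = B₀·r / (1 − (1+r)^(−n)) = 2240.00·0.0238333 / (1 − 1.02383^(−18)).
Denominator 1 − (1+r)^(−18) = 0.345554884.
P = 53.3867 / 0.345554884 ≈ 154.50.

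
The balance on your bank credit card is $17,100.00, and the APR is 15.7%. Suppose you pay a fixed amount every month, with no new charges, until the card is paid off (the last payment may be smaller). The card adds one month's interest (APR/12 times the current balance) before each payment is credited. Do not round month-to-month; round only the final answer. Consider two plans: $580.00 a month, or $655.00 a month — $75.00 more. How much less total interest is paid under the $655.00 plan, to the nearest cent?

Monthly rate r = 15.7%/12 = 1.30833% = 0.0130833.
At $580.00/mo: n = ⌈−ln(1 − rB₀/P)/ln(1+r)⌉ = 38 payments (last $285.68); total interest = total paid − $17,100.00 = $4,645.68.
At $655.00/mo: 33 payments (last $98.19); total interest $3,958.19.
Interest saved = $4,645.68 − $3,958.19 = $687.49.

$687.49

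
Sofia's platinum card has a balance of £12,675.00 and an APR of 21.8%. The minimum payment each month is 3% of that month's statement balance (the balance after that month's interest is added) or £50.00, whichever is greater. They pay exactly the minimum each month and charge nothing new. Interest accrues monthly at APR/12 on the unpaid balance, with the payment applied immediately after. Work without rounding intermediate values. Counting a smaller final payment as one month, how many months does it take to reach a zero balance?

215 months

Monthly rate r = 21.8%/12 = 1.81667% = 0.0181667.
While 3% of the post-interest balance exceeds £50.00, each month B ← (B·(1+r))·(1 − 0.03), i.e. B shrinks by the factor (1+r)·0.97 = 0.98762.
This holds for months 1–165. Entering month 166 the balance is £1,623.30; 3% of the post-interest balance is now below £50.00, so the flat £50.00 minimum applies from here.
From month 166 a fixed £50.00 at rate r clears £1,623.30 in 50 more payments. Total: 165 + 50 = 215 months.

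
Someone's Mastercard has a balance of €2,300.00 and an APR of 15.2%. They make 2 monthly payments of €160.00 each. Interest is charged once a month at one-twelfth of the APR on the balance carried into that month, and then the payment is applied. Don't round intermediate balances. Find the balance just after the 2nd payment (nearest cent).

Monthly rate r = 15.2%/12 = 1.26667% = 0.0126667.
Each month: B ← B·(1+r) − €160.00.
Month 1: interest €29.13; balance after payment €2,169.13.
Month 2: interest €27.48; balance after payment €2,036.61.

€2,036.61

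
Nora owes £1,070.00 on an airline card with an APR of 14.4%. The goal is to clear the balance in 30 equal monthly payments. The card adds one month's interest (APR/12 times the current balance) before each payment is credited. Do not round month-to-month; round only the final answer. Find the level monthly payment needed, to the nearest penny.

£42.68

Monthly rate r = 14.4%/12 = 1.2% = 0.012.
Level-payment amortization: P = B₀·r / (1 − (1+r)^(−n)) = 1070.00·0.012 / (1 − 1.012^(−30)).
Denominator 1 − (1+r)^(−30) = 0.300827038.
P = 12.84 / 0.300827038 ≈ 42.68.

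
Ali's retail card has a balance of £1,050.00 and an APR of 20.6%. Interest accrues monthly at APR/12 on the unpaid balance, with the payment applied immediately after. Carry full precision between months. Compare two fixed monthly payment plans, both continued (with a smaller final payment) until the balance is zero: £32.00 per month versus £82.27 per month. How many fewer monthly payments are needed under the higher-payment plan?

Monthly rate r = 20.6%/12 = 1.71667% = 0.0171667.
At £32.00/mo: n = ⌈−ln(1 − rB₀/P)/ln(1+r)⌉ = 49 payments (last £21.60); total interest = total paid − £1,050.00 = £507.60.
At £82.27/mo: 15 payments (last £43.72); total interest £145.50.
Payments saved = 49 − 15 = 34.

34 fewer payments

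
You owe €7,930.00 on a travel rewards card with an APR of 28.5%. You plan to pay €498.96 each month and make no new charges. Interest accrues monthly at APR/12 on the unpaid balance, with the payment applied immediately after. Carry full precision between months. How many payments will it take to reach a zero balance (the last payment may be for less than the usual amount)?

21 months

Monthly rate r = 28.5%/12 = 2.375% = 0.02375.
Recurrence: B ← B·(1+r) − €498.96.
Month 1: interest €188.34; balance after payment €7,619.38.
Month 2: interest €180.96; balance after payment €7,301.38.
Closed form: n = −ln(1 − rB₀/P)/ln(1+r) = −ln(0.62254)/ln(1.02375) ≈ 20.192, so the balance reaches zero during payment 21.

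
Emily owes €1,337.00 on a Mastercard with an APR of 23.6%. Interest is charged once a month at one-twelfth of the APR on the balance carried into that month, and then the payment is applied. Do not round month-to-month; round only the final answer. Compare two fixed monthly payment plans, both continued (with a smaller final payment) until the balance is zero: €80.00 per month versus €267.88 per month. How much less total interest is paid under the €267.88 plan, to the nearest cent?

€215.53

Monthly rate r = 23.6%/12 = 1.96667% = 0.0196667.
At €80.00/mo: n = ⌈−ln(1 − rB₀/P)/ln(1+r)⌉ = 21 payments (last €37.13); total interest = total paid − €1,337.00 = €300.13.
At €267.88/mo: 6 payments (last €82.20); total interest €84.60.
Interest saved = €300.13 − €84.60 = €215.53.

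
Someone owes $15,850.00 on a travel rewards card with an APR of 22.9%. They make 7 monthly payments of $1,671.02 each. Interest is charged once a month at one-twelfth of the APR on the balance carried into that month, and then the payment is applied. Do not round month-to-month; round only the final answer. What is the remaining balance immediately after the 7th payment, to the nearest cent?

$5,703.93

Monthly rate r = 22.9%/12 = 1.90833% = 0.0190833.
Each month: B ← B·(1+r) − $1,671.02.
Month 1: interest $302.47; balance after payment $14,481.45.
Month 2: interest $276.35; balance after payment $13,086.79.
Month 3: interest $249.74; balance after payment $11,665.50.
Month 4: interest $222.62; balance after payment $10,217.10.
Month 5: interest $194.98; balance after payment $8,741.06.
Month 6: interest $166.81; balance after payment $7,236.85.
Month 7: interest $138.10; balance after payment $5,703.93.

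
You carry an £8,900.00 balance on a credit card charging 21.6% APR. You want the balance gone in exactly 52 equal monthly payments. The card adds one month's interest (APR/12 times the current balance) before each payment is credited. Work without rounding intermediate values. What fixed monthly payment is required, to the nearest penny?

£265.00

Monthly rate r = 21.6%/12 = 1.8% = 0.018.
Level-payment amortization: P = B₀·r / (1 − (1+r)^(−n)) = 8900.00·0.018 / (1 − 1.018^(−52)).
Denominator 1 − (1+r)^(−52) = 0.604528179.
P = 160.2 / 0.604528179 ≈ 265.00.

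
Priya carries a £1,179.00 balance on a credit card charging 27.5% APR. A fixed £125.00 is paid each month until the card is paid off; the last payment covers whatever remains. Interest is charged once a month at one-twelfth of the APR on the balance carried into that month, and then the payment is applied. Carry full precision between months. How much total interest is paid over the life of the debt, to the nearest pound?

Monthly rate r = 27.5%/12 = 2.29167% = 0.0229167.
Payoff takes n = ⌈−ln(1 − rB₀/P)/ln(1+r)⌉ = ⌈10.748⌉ = 11 payments; the last is £93.82.
Total paid = 10·£125.00 + £93.82 = £1,343.82.
Total interest = total paid − principal = £1,343.82 − £1,179.00 = £164.82.

£165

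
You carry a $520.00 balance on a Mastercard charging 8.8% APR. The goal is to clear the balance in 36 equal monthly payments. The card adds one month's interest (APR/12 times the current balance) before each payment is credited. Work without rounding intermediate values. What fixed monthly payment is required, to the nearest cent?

Monthly rate r = 8.8%/12 = 0.733333% = 0.00733333.
Level-payment amortization: P = B₀·r / (1 − (1+r)^(−n)) = 520.00·0.00733333 / (1 − 1.00733^(−36)).
Denominator 1 − (1+r)^(−36) = 0.23128632.
P = 3.81333 / 0.23128632 ≈ 16.49.

$16.49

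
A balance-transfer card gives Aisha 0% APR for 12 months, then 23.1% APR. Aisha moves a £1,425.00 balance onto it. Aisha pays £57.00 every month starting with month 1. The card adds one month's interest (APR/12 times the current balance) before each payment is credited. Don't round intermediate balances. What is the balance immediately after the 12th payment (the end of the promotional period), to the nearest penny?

£741.00

Promo months 1–12 at r₀ = 0%/12 = 0; months 13+ at r₁ = 23.1%/12 = 0.01925.
After month 12 (no interest yet): B = £1,425.00 − 12·£57.00 = £741.00.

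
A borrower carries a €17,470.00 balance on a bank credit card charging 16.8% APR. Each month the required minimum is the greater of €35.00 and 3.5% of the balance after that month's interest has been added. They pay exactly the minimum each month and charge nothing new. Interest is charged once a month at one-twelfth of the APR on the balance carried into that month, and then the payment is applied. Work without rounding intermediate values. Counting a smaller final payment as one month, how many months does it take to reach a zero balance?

Monthly rate r = 16.8%/12 = 1.4% = 0.014.
While 3.5% of the post-interest balance exceeds €35.00, each month B ← (B·(1+r))·(1 − 0.035), i.e. B shrinks by the factor (1+r)·0.965 = 0.97851.
This holds for months 1–133. Entering month 134 the balance is €971.57; 3.5% of the post-interest balance is now below €35.00, so the flat €35.00 minimum applies from here.
From month 134 a fixed €35.00 at rate r clears €971.57 in 36 more payments. Total: 133 + 36 = 169 months.

169 months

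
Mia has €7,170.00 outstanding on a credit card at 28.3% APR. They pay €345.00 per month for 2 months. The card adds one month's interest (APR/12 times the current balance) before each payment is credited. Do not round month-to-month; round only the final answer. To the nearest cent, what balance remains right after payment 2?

Monthly rate r = 28.3%/12 = 2.35833% = 0.0235833.
Each month: B ← B·(1+r) − €345.00.
Month 1: interest €169.09; balance after payment €6,994.09.
Month 2: interest €164.94; balance after payment €6,814.04.

€6,814.04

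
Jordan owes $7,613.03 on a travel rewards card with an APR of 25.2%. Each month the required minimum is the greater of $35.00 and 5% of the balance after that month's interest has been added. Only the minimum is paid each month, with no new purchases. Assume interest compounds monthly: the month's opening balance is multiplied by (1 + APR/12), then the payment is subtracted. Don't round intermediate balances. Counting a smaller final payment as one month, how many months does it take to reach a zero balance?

Monthly rate r = 25.2%/12 = 2.1% = 0.021.
While 5% of the post-interest balance exceeds $35.00, each month B ← (B·(1+r))·(1 − 0.05), i.e. B shrinks by the factor (1+r)·0.95 = 0.96995.
This holds for months 1–79. Entering month 80 the balance is $683.53; 5% of the post-interest balance is now below $35.00, so the flat $35.00 minimum applies from here.
From month 80 a fixed $35.00 at rate r clears $683.53 in 26 more payments. Total: 79 + 26 = 105 months.

105 months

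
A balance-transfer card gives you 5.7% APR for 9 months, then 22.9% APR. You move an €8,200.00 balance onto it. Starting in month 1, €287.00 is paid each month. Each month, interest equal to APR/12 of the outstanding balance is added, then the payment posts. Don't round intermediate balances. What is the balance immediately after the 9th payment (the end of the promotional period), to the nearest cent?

€5,924.66

Promo months 1–9 at r₀ = 5.7%/12 = 0.00475; months 10+ at r₁ = 22.9%/12 = 0.0190833.
After month 9: iterate B ← B·(1+r₀) − €287.00 for 9 months → €5,924.66.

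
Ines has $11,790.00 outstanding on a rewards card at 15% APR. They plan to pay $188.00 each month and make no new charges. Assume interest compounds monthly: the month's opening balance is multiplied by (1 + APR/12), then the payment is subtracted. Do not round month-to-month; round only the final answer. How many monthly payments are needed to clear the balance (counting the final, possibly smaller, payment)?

124 months

Monthly rate r = 15%/12 = 1.25% = 0.0125.
Recurrence: B ← B·(1+r) − $188.00.
Month 1: interest $147.38; balance after payment $11,749.38.
Month 2: interest $146.87; balance after payment $11,708.24.
Closed form: n = −ln(1 − rB₀/P)/ln(1+r) = −ln(0.21609)/ln(1.0125) ≈ 123.329, so the balance reaches zero during payment 124.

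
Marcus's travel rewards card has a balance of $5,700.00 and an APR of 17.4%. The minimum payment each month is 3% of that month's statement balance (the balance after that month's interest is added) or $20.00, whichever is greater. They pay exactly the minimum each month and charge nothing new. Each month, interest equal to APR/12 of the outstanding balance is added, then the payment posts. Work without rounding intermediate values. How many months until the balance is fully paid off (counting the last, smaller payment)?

Monthly rate r = 17.4%/12 = 1.45% = 0.0145.
While 3% of the post-interest balance exceeds $20.00, each month B ← (B·(1+r))·(1 − 0.03), i.e. B shrinks by the factor (1+r)·0.97 = 0.98406.
This holds for months 1–135. Entering month 136 the balance is $651.76; 3% of the post-interest balance is now below $20.00, so the flat $20.00 minimum applies from here.
From month 136 a fixed $20.00 at rate r clears $651.76 in 45 more payments. Total: 135 + 45 = 180 months.

180 months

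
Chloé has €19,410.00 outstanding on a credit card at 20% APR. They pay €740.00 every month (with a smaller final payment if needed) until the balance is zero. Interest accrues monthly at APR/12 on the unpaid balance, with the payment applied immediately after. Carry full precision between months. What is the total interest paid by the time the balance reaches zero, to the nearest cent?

€6,322.66

Monthly rate r = 20%/12 = 1.66667% = 0.0166667.
Payoff takes n = ⌈−ln(1 − rB₀/P)/ln(1+r)⌉ = ⌈34.772⌉ = 35 payments; the last is €572.66.
Total paid = 34·€740.00 + €572.66 = €25,732.66.
Total interest = total paid − principal = €25,732.66 − €19,410.00 = €6,322.66.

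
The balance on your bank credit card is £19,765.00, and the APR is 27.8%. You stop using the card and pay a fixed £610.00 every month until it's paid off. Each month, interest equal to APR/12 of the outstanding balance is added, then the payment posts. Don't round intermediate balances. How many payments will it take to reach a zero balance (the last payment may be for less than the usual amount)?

61 months

Monthly rate r = 27.8%/12 = 2.31667% = 0.0231667.
Recurrence: B ← B·(1+r) − £610.00.
Month 1: interest £457.89; balance after payment £19,612.89.
Month 2: interest £454.37; balance after payment £19,457.25.
Closed form: n = −ln(1 − rB₀/P)/ln(1+r) = −ln(0.24936)/ln(1.02317) ≈ 60.642, so the balance reaches zero during payment 61.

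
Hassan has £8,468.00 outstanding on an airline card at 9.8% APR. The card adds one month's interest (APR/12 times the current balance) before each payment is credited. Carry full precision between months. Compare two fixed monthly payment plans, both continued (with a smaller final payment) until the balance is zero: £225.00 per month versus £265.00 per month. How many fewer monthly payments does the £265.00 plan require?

8 fewer payments

Monthly rate r = 9.8%/12 = 0.816667% = 0.00816667.
At £225.00/mo: n = ⌈−ln(1 − rB₀/P)/ln(1+r)⌉ = 46 payments (last £34.23); total interest = total paid − £8,468.00 = £1,691.23.
At £265.00/mo: 38 payments (last £48.01); total interest £1,385.01.
Payments saved = 46 − 38 = 8.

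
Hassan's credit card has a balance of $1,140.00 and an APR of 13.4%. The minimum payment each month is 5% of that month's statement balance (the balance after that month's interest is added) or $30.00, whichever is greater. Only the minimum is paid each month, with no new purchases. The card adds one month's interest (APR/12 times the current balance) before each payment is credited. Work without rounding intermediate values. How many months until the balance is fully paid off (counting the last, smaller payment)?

39 months

Monthly rate r = 13.4%/12 = 1.11667% = 0.0111667.
While 5% of the post-interest balance exceeds $30.00, each month B ← (B·(1+r))·(1 − 0.05), i.e. B shrinks by the factor (1+r)·0.95 = 0.96061.
This holds for months 1–17. Entering month 18 the balance is $575.70; 5% of the post-interest balance is now below $30.00, so the flat $30.00 minimum applies from here.
From month 18 a fixed $30.00 at rate r clears $575.70 in 22 more payments. Total: 17 + 22 = 39 months.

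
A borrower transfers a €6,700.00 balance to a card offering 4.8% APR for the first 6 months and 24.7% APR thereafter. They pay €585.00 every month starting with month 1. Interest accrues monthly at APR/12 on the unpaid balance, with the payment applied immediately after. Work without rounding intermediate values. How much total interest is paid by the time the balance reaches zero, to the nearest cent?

Promo months 1–6 at r₀ = 4.8%/12 = 0.004; months 7+ at r₁ = 24.7%/12 = 0.0205833.
After month 6: iterate B ← B·(1+r₀) − €585.00 for 6 months → €3,317.13.
Then at r₁ with €585.00/mo: n₂ = −ln(1 − r₁·B/P)/ln(1+r₁) ≈ 6.09 → 7 more payments.
Total paid = 12·€585.00 + €53.90 = €7,073.90; interest = €7,073.90 − €6,700.00 = €373.90.

€373.90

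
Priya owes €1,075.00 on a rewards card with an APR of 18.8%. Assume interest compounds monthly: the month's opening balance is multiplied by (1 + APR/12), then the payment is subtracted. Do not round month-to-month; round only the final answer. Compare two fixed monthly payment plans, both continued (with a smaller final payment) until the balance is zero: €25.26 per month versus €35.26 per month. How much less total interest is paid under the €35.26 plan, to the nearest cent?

€312.50

Monthly rate r = 18.8%/12 = 1.56667% = 0.0156667.
At €25.26/mo: n = ⌈−ln(1 − rB₀/P)/ln(1+r)⌉ = 71 payments (last €17.34); total interest = total paid − €1,075.00 = €710.54.
At €35.26/mo: 42 payments (last €27.38); total interest €398.04.
Interest saved = €710.54 − €398.04 = €312.50.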